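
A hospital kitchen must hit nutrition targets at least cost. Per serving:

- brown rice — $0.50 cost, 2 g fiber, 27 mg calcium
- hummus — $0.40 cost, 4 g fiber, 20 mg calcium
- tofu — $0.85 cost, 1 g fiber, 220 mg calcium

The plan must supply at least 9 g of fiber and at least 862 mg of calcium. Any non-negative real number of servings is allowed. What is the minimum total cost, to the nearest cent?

This is a tiny linear program; its minimum lies at a vertex of the feasible set. List the vertices and price them.
brown rice only: max(9/2, 862/27) = 31.93 servings → $15.96.
hummus only: max(9/4, 862/20) = 43.1 servings → $17.24.
tofu only: max(9/1, 862/220) = 9 servings → $7.65.
brown rice + hummus: intersection lies outside the first quadrant.
brown rice + tofu with both tight: 2.707 servings and 3.586 servings → $4.40.
hummus + tofu with both tight: 1.3 servings and 3.8 servings → $3.75.
The minimum over all feasible corners is $3.75.

$3.75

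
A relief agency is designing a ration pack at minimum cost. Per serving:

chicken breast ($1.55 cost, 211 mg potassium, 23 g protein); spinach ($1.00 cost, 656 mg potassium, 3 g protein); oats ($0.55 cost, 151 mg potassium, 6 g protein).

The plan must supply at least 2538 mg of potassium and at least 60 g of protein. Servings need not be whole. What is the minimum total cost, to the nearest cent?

$6.57

chicken breast only: max(2538/211, 60/23) = 12.03 servings → $18.64.
spinach only: max(2538/656, 60/3) = 20 servings → $20.00.
oats only: max(2538/151, 60/6) = 16.81 servings → $9.24.
chicken breast + spinach with both tight: 2.196 servings and 3.163 servings → $6.57.
chicken breast + oats: the both-tight solution has a negative serving — not a feasible corner.
spinach + oats with both tight: 1.771 servings and 9.115 servings → $6.78.
The minimum over all feasible corners is $6.57.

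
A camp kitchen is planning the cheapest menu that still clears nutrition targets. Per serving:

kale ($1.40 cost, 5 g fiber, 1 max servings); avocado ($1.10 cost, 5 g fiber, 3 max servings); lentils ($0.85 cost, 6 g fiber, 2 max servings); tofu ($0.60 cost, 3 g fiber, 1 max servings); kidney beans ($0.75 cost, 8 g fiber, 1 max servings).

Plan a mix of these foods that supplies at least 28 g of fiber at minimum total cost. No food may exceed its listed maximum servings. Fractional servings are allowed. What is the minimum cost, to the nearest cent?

$4.15

Cost per g of fiber: kidney beans $0.0938, lentils $0.1417, tofu $0.2000, avocado $0.2200, kale $0.2800.
Take 1 serving of kidney beans: +8.0 g fiber for $0.75 (total $0.75, still need 20.0 g).
Take 2 servings of lentils: +12.0 g fiber for $1.70 (total $2.45, still need 8.0 g).
Take 1 serving of tofu: +3.0 g fiber for $0.60 (total $3.05, still need 5.0 g).
Take 1 serving of avocado: +5.0 g fiber for $1.10 (total $4.15, still need 0.0 g).
Greedy by cheapest-per-g is optimal for a single linear constraint, so the minimum cost is $4.15.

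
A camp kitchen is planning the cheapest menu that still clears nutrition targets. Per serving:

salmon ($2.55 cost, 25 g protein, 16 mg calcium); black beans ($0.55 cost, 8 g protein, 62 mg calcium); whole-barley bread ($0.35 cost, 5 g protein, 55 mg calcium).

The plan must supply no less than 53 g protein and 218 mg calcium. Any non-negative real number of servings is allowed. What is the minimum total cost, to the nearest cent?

$3.64

Minimising a linear cost over {protein ≥ 53, calcium ≥ 218, servings ≥ 0} — the optimum is at a vertex, using one or two foods.
salmon only: max(53/25, 218/16) = 13.62 servings → $34.74.
black beans only: max(53/8, 218/62) = 6.625 servings → $3.64.
whole-barley bread only: max(53/5, 218/55) = 10.6 servings → $3.71.
salmon + black beans with both tight: 1.084 servings and 3.236 servings → $4.55.
salmon + whole-barley bread with both tight: 1.409 servings and 3.554 servings → $4.84.
black beans + whole-barley bread: the both-tight solution has a negative serving — not a feasible corner.
Cheapest feasible corner: $3.64.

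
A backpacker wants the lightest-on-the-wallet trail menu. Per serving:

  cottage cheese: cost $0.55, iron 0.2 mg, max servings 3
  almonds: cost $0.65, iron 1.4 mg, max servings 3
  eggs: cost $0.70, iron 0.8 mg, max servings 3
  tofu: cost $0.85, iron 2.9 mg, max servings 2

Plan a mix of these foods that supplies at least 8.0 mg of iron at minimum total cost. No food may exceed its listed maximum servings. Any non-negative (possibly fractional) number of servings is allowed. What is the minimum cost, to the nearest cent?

Cost per mg of iron: tofu $0.2931, almonds $0.4643, eggs $0.8750, cottage cheese $2.7500.
Take 2 servings of tofu: +5.8 mg iron for $1.70 (total $1.70, still need 2.2 mg).
Take 1.571 servings of almonds: +2.2 mg iron for $1.02 (total $2.72, still need 0.0 mg).
Filling from the cheapest source first is optimal under one linear minimum: $2.72.

$2.72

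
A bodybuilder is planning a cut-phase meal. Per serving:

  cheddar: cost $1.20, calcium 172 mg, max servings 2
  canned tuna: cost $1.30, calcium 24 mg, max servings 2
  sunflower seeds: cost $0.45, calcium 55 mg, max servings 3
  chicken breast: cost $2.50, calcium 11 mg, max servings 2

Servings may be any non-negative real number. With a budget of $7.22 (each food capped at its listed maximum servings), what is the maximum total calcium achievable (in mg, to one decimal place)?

560.8 mg

Calcium per dollar: cheddar 143.3, sunflower seeds 122.2, canned tuna 18.46, chicken breast 4.4.
Take 2 servings of cheddar: spends $2.40, +344.0 mg calcium (running total 344.0 mg).
Take 3 servings of sunflower seeds: spends $1.35, +165.0 mg calcium (running total 509.0 mg).
Take 2 servings of canned tuna: spends $2.60, +48.0 mg calcium (running total 557.0 mg).
Take 0.348 servings of chicken breast: spends $0.87, +3.8 mg calcium (running total 560.8 mg).
Greedy by best ratio exhausts the cost allowance optimally: 560.8 mg.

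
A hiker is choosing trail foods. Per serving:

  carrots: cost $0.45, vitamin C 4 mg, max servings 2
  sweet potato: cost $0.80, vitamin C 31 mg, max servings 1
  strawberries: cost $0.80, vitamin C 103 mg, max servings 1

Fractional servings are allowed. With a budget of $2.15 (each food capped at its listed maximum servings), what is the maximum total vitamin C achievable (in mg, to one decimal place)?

Vitamin C per dollar: strawberries 128.8, sweet potato 38.75, carrots 8.889.
Take 1 serving of strawberries: spends $0.80, +103.0 mg vitamin C (running total 103.0 mg).
Take 1 serving of sweet potato: spends $0.80, +31.0 mg vitamin C (running total 134.0 mg).
Take 1.222 servings of carrots: spends $0.55, +4.9 mg vitamin C (running total 138.9 mg).
Filling greedily by vitamin C-per-dollar is optimal for one linear limit, giving 138.9 mg.

138.9 mg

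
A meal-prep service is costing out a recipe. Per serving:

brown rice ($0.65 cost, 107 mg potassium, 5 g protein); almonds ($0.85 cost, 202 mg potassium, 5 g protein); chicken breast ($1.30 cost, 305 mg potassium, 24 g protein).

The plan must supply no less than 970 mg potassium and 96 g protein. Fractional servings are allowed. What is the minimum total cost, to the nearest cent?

$5.20

A basic optimal solution has at most two foods positive. Try each food alone and each pair with both targets met exactly.
brown rice only: max(970/107, 96/5) = 19.2 servings → $12.48.
almonds only: max(970/202, 96/5) = 19.2 servings → $16.32.
chicken breast only: max(970/305, 96/24) = 4 servings → $5.20.
brown rice + almonds: the both-tight solution has a negative serving — not a feasible corner.
brown rice + chicken breast: intersection lies outside the first quadrant.
almonds + chicken breast: the both-tight solution has a negative serving — not a feasible corner.
The minimum over all feasible corners is $5.20.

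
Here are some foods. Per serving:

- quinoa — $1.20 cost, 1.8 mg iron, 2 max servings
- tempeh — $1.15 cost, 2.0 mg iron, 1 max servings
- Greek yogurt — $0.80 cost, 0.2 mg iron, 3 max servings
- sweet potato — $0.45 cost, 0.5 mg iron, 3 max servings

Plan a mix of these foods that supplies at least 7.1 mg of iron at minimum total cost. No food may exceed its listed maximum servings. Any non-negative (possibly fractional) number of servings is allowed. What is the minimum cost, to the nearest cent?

Cost per mg of iron: tempeh $0.5750, quinoa $0.6667, sweet potato $0.9000, Greek yogurt $4.0000.
Take 1 serving of tempeh: +2.0 mg iron for $1.15 (total $1.15, still need 5.1 mg).
Take 2 servings of quinoa: +3.6 mg iron for $2.40 (total $3.55, still need 1.5 mg).
Take 3 servings of sweet potato: +1.5 mg iron for $1.35 (total $4.90, still need 0.0 mg).
Filling from the cheapest source first is optimal under one linear minimum: $4.90.

$4.90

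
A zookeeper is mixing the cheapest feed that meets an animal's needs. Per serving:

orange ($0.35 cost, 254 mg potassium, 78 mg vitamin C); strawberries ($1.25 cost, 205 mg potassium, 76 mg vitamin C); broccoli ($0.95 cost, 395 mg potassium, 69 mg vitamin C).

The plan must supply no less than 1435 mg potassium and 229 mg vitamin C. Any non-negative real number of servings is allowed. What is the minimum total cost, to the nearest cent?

For a min-cost LP with two ≥-constraints, a basic feasible solution has at most two positive variables.
orange only: max(1435/254, 229/78) = 5.65 servings → $1.98.
strawberries only: max(1435/205, 229/76) = 7 servings → $8.75.
broccoli only: max(1435/395, 229/69) = 3.633 servings → $3.45.
orange + strawberries: the both-tight solution has a negative serving — not a feasible corner.
orange + broccoli: the both-tight solution has a negative serving — not a feasible corner.
strawberries + broccoli with both targets exact would need a negative amount; discard.
Cheapest feasible corner: $1.98.

$1.98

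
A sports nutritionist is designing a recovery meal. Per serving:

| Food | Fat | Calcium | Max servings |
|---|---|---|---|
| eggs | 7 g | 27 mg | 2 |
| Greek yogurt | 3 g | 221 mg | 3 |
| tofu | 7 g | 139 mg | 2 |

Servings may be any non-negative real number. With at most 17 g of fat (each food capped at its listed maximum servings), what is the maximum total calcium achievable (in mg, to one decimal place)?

821.9 mg

Calcium per g fat: Greek yogurt 73.67, tofu 19.86, eggs 3.857.
Take 3 servings of Greek yogurt: uses 9 g fat, +663.0 mg calcium (running total 663.0 mg).
Take 1.143 servings of tofu: uses 8 g fat, +158.9 mg calcium (running total 821.9 mg).
Greedy by best ratio exhausts the fat allowance optimally: 821.9 mg.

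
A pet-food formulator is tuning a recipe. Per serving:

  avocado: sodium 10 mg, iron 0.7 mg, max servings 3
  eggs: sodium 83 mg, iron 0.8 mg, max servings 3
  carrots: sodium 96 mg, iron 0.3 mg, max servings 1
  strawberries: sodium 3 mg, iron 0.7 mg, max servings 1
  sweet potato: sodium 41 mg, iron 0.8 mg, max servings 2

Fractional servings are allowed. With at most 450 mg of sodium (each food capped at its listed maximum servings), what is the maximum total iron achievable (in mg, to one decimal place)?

7.1 mg

Iron per mg sodium: strawberries 0.2333, avocado 0.07, sweet potato 0.01951, eggs 0.009639, carrots 0.003125.
Take 1 serving of strawberries: uses 3 mg sodium, +0.7 mg iron (running total 0.7 mg).
Take 3 servings of avocado: uses 30 mg sodium, +2.1 mg iron (running total 2.8 mg).
Take 2 servings of sweet potato: uses 82 mg sodium, +1.6 mg iron (running total 4.4 mg).
Take 3 servings of eggs: uses 249 mg sodium, +2.4 mg iron (running total 6.8 mg).
Take 0.8958 servings of carrots: uses 86 mg sodium, +0.3 mg iron (running total 7.1 mg).
Greedy by best ratio exhausts the sodium allowance optimally: 7.1 mg.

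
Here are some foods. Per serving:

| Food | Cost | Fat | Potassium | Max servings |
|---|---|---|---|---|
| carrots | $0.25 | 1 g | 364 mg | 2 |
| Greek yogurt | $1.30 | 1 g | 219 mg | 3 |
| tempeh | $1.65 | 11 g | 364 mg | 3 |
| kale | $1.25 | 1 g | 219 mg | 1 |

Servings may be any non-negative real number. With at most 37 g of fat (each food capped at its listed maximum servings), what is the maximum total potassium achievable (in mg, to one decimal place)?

Potassium per g fat: carrots 364, Greek yogurt 219, kale 219, tempeh 33.09.
Take 2 servings of carrots: uses 2 g fat, +728.0 mg potassium (running total 728.0 mg).
Take 3 servings of Greek yogurt: uses 3 g fat, +657.0 mg potassium (running total 1385.0 mg).
Take 1 serving of kale: uses 1 g fat, +219.0 mg potassium (running total 1604.0 mg).
Take 2.818 servings of tempeh: uses 31 g fat, +1025.8 mg potassium (running total 2629.8 mg).
Filling greedily by potassium-per-g fat is optimal for one linear limit, giving 2629.8 mg.

2629.8 mg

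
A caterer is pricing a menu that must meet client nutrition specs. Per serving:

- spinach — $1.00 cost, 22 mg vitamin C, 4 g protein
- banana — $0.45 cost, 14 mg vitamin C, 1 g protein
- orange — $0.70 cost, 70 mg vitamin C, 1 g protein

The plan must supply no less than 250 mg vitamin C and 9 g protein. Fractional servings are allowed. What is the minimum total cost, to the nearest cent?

$3.65

spinach only: max(250/22, 9/4) = 11.36 servings → $11.36.
banana only: max(250/14, 9/1) = 17.86 servings → $8.04.
orange only: max(250/70, 9/1) = 9 servings → $6.30.
spinach + banana: the both-tight solution has a negative serving — not a feasible corner.
spinach + orange with both tight: 1.473 servings and 3.109 servings → $3.65.
banana + orange with both tight: 6.786 servings and 2.214 servings → $4.60.
Cheapest feasible corner: $3.65.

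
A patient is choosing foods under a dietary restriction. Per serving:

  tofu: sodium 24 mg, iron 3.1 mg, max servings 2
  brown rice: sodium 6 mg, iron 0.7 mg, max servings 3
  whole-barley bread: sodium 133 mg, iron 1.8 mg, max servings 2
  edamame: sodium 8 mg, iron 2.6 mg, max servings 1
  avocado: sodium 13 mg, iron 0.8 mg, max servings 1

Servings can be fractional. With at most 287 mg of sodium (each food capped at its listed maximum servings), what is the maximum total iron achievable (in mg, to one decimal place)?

14.4 mg

Iron per mg sodium: edamame 0.325, tofu 0.1292, brown rice 0.1167, avocado 0.06154, whole-barley bread 0.01353.
Take 1 serving of edamame: uses 8 mg sodium, +2.6 mg iron (running total 2.6 mg).
Take 2 servings of tofu: uses 48 mg sodium, +6.2 mg iron (running total 8.8 mg).
Take 3 servings of brown rice: uses 18 mg sodium, +2.1 mg iron (running total 10.9 mg).
Take 1 serving of avocado: uses 13 mg sodium, +0.8 mg iron (running total 11.7 mg).
Take 1.504 servings of whole-barley bread: uses 200 mg sodium, +2.7 mg iron (running total 14.4 mg).
Greedy by best ratio exhausts the sodium allowance optimally: 14.4 mg.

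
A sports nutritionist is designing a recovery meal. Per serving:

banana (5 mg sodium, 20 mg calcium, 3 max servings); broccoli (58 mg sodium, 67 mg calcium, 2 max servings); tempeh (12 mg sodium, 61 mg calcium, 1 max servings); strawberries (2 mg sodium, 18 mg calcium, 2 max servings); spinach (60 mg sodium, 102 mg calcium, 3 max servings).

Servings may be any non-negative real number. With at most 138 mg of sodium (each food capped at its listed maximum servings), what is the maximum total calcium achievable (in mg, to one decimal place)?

Calcium per mg sodium: strawberries 9, tempeh 5.083, banana 4, spinach 1.7, broccoli 1.155.
Take 2 servings of strawberries: uses 4 mg sodium, +36.0 mg calcium (running total 36.0 mg).
Take 1 serving of tempeh: uses 12 mg sodium, +61.0 mg calcium (running total 97.0 mg).
Take 3 servings of banana: uses 15 mg sodium, +60.0 mg calcium (running total 157.0 mg).
Take 1.783 servings of spinach: uses 107 mg sodium, +181.9 mg calcium (running total 338.9 mg).
Greedy by best ratio exhausts the sodium allowance optimally: 338.9 mg.

338.9 mg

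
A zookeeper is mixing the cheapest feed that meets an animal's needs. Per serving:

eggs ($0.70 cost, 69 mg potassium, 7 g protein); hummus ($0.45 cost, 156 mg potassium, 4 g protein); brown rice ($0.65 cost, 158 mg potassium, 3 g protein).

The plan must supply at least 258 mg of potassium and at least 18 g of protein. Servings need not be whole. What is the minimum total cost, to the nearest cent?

$1.83

At the optimum either one food covers both requirements or two foods hit both targets exactly; no other combination can be cheaper.
eggs only: max(258/69, 18/7) = 3.739 servings → $2.62.
hummus only: max(258/156, 18/4) = 4.5 servings → $2.02.
brown rice only: max(258/158, 18/3) = 6 servings → $3.90.
eggs + hummus with both tight: 2.176 servings and 0.6912 servings → $1.83.
eggs + brown rice with both tight: 2.303 servings and 0.6274 servings → $2.02.
hummus + brown rice with both targets exact would need a negative amount; discard.
So the least-cost plan costs $1.83.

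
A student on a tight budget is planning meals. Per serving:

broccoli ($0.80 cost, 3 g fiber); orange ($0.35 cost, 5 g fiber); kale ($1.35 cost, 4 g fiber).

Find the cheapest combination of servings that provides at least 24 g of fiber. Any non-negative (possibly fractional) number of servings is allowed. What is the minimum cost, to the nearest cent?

$1.68

Cost per g of fiber: orange $0.0700, broccoli $0.2667, kale $0.3375.
With no serving limits, use only orange: 24 g / 5 g = 4.8 servings × $0.35 = $1.68.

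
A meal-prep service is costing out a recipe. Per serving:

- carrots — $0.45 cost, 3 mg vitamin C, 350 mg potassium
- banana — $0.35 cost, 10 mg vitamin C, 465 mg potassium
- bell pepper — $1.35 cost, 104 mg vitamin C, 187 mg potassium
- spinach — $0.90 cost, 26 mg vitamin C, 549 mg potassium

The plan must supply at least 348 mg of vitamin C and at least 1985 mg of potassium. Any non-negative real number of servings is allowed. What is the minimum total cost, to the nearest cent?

$5.19

The cheapest plan sits at a corner of the feasible region — with two constraints it uses at most two foods.
carrots only: max(348/3, 1985/350) = 116 servings → $52.20.
banana only: max(348/10, 1985/465) = 34.8 servings → $12.18.
bell pepper only: max(348/104, 1985/187) = 10.61 servings → $14.33.
spinach only: max(348/26, 1985/549) = 13.38 servings → $12.05.
carrots + banana: the both-tight solution has a negative serving — not a feasible corner.
carrots + bell pepper with both tight: 3.944 servings and 3.232 servings → $6.14.
carrots + spinach with both targets exact would need a negative amount; discard.
banana + bell pepper with both tight: 3.041 servings and 3.054 servings → $5.19.
banana + spinach with both targets exact would need a negative amount; discard.
bell pepper + spinach with both tight: 2.67 servings and 2.706 servings → $6.04.
Cheapest feasible corner: $5.19.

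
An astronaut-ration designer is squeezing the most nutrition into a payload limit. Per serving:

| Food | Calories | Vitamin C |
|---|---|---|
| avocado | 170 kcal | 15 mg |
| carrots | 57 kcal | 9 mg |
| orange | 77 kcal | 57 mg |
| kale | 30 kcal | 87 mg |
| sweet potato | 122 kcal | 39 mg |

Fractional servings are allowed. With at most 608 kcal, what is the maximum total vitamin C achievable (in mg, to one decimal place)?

1763.2 mg

Vitamin C per kcal: kale 2.9, orange 0.7403, sweet potato 0.3197, carrots 0.1579, avocado 0.08824.
With no serving limits, spend the whole calories allowance on kale: 608 kcal / 30 kcal × 87 mg = 1763.2 mg.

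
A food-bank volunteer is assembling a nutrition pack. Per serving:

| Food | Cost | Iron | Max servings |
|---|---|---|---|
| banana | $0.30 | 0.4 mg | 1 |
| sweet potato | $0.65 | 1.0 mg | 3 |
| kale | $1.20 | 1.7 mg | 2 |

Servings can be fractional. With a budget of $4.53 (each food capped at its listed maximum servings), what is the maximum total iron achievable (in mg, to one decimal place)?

Iron per dollar: sweet potato 1.538, kale 1.417, banana 1.333.
Take 3 servings of sweet potato: spends $1.95, +3.0 mg iron (running total 3.0 mg).
Take 2 servings of kale: spends $2.40, +3.4 mg iron (running total 6.4 mg).
Take 0.6 servings of banana: spends $0.18, +0.2 mg iron (running total 6.6 mg).
Greedy by best ratio exhausts the cost allowance optimally: 6.6 mg.

6.6 mg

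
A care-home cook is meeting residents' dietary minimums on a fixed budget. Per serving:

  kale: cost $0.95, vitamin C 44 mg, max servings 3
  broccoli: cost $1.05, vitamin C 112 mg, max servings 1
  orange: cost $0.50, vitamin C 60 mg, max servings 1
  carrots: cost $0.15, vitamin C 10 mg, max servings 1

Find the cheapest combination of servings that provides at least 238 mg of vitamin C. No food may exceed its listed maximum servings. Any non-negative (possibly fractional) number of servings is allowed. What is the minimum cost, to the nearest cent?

Cost per mg of vitamin C: orange $0.0083, broccoli $0.0094, carrots $0.0150, kale $0.0216.
Take 1 serving of orange: +60.0 mg vitamin C for $0.50 (total $0.50, still need 178.0 mg).
Take 1 serving of broccoli: +112.0 mg vitamin C for $1.05 (total $1.55, still need 66.0 mg).
Take 1 serving of carrots: +10.0 mg vitamin C for $0.15 (total $1.70, still need 56.0 mg).
Take 1.273 servings of kale: +56.0 mg vitamin C for $1.21 (total $2.91, still need 0.0 mg).
Greedy by cheapest-per-mg is optimal for a single linear constraint, so the minimum cost is $2.91.

$2.91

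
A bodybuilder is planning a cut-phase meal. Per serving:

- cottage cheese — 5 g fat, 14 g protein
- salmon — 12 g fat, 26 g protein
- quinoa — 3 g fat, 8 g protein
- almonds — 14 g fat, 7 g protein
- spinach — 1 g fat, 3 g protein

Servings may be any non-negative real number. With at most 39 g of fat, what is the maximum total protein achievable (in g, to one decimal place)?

117.0 g

Protein per g fat: spinach 3, cottage cheese 2.8, quinoa 2.667, salmon 2.167, almonds 0.5.
With no serving limits, spend the whole fat allowance on spinach: 39 g / 1 g × 3 g = 117.0 g.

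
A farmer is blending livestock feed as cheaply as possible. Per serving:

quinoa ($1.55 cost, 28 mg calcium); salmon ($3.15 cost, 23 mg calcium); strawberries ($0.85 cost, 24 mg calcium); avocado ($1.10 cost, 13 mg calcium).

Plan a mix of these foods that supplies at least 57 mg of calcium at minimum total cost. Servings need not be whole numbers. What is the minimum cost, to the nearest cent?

$2.02

Cost per mg of calcium: strawberries $0.0354, quinoa $0.0554, avocado $0.0846, salmon $0.1370.
With no serving limits, use only strawberries: 57 mg / 24 mg = 2.375 servings × $0.85 = $2.02.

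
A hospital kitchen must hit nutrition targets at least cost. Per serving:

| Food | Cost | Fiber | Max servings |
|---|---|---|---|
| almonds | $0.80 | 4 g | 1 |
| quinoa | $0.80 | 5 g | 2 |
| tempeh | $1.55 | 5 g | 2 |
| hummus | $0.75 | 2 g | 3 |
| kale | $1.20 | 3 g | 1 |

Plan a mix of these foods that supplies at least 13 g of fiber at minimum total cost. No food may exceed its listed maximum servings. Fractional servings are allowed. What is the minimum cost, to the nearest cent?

$2.20

Cost per g of fiber: quinoa $0.1600, almonds $0.2000, tempeh $0.3100, hummus $0.3750, kale $0.4000.
Take 2 servings of quinoa: +10.0 g fiber for $1.60 (total $1.60, still need 3.0 g).
Take 0.75 servings of almonds: +3.0 g fiber for $0.60 (total $2.20, still need 0.0 g).
Filling from the cheapest source first is optimal under one linear minimum: $2.20.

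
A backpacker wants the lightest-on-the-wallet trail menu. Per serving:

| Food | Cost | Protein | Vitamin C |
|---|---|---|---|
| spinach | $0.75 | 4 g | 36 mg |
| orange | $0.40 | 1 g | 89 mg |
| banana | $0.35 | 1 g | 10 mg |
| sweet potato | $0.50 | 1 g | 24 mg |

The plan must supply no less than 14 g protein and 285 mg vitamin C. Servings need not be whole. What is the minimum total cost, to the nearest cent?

The cheapest plan sits at a corner of the feasible region — with two constraints it uses at most two foods.
spinach only: max(14/4, 285/36) = 7.917 servings → $5.94.
orange only: max(14/1, 285/89) = 14 servings → $5.60.
banana only: max(14/1, 285/10) = 28.5 servings → $9.97.
sweet potato only: max(14/1, 285/24) = 14 servings → $7.00.
spinach + orange with both tight: 3.003 servings and 1.988 servings → $3.05.
spinach + banana: intersection lies outside the first quadrant.
spinach + sweet potato with both tight: 0.85 servings and 10.6 servings → $5.94.
orange + banana with both tight: 1.835 servings and 12.16 servings → $4.99.
orange + sweet potato: the both-tight solution has a negative serving — not a feasible corner.
banana + sweet potato with both tight: 3.643 servings and 10.36 servings → $6.45.
Cheapest feasible corner: $3.05.

$3.05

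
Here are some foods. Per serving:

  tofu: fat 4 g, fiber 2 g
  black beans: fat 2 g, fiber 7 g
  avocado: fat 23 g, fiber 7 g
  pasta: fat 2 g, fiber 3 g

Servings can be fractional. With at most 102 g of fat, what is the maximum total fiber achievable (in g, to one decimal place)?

Fiber per g fat: black beans 3.5, pasta 1.5, tofu 0.5, avocado 0.3043.
With no serving limits, spend the whole fat allowance on black beans: 102 g / 2 g × 7 g = 357.0 g.

357.0 g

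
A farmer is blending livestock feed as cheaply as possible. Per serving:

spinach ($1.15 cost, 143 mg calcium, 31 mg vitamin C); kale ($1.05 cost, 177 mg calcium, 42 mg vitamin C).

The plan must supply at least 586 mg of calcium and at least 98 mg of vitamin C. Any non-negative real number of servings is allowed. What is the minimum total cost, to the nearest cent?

$3.48

Two binding constraints pin down two serving amounts, so the optimal mix uses at most two foods. The candidates are each food alone (scaled to the tighter of calcium/vitamin C) and each pair with both constraints tight.
spinach only: max(586/143, 98/31) = 4.098 servings → $4.71.
kale only: max(586/177, 98/42) = 3.311 servings → $3.48.
spinach + kale: the both-tight solution has a negative serving — not a feasible corner.
Cheapest feasible corner: $3.48.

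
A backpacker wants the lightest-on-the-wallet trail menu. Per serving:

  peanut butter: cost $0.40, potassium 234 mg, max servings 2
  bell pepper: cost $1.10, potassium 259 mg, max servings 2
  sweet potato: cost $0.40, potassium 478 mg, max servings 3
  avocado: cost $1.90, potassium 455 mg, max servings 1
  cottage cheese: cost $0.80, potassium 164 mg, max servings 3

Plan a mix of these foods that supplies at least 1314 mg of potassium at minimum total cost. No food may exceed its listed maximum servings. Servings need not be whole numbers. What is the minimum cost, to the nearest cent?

$1.10

Cost per mg of potassium: sweet potato $0.0008, peanut butter $0.0017, avocado $0.0042, bell pepper $0.0042, cottage cheese $0.0049.
Take 2.749 servings of sweet potato: +1314.0 mg potassium for $1.10 (total $1.10, still need 0.0 mg).
Filling from the cheapest source first is optimal under one linear minimum: $1.10.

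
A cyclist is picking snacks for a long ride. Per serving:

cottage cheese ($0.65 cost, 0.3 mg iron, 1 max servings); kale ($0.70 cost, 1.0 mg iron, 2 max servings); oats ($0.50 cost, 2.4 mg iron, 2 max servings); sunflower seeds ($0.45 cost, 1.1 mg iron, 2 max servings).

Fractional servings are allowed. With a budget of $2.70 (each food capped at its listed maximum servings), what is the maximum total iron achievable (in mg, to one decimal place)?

Iron per dollar: oats 4.8, sunflower seeds 2.444, kale 1.429, cottage cheese 0.4615.
Take 2 servings of oats: spends $1.00, +4.8 mg iron (running total 4.8 mg).
Take 2 servings of sunflower seeds: spends $0.90, +2.2 mg iron (running total 7.0 mg).
Take 1.143 servings of kale: spends $0.80, +1.1 mg iron (running total 8.1 mg).
Greedy by best ratio exhausts the cost allowance optimally: 8.1 mg.

8.1 mg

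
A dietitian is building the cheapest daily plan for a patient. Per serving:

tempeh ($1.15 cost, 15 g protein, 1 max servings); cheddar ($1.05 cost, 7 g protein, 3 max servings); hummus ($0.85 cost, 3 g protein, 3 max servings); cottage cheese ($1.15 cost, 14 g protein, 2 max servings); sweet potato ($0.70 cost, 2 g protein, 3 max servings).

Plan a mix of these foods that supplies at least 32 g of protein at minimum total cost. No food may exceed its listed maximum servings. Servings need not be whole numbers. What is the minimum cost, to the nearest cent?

$2.55

Cost per g of protein: tempeh $0.0767, cottage cheese $0.0821, cheddar $0.1500, hummus $0.2833, sweet potato $0.3500.
Take 1 serving of tempeh: +15.0 g protein for $1.15 (total $1.15, still need 17.0 g).
Take 1.214 servings of cottage cheese: +17.0 g protein for $1.40 (total $2.55, still need 0.0 g).
Greedy by cheapest-per-g is optimal for a single linear constraint, so the minimum cost is $2.55.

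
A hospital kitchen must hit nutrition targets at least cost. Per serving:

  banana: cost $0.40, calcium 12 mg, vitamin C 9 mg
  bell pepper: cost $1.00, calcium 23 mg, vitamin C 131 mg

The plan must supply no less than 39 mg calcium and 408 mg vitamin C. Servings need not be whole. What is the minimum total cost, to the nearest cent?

$3.11

Two binding constraints pin down two serving amounts, so the optimal mix uses at most two foods. The candidates are each food alone (scaled to the tighter of calcium/vitamin C) and each pair with both constraints tight.
banana only: max(39/12, 408/9) = 45.33 servings → $18.13.
bell pepper only: max(39/23, 408/131) = 3.115 servings → $3.11.
banana + bell pepper: intersection lies outside the first quadrant.
The minimum over all feasible corners is $3.11.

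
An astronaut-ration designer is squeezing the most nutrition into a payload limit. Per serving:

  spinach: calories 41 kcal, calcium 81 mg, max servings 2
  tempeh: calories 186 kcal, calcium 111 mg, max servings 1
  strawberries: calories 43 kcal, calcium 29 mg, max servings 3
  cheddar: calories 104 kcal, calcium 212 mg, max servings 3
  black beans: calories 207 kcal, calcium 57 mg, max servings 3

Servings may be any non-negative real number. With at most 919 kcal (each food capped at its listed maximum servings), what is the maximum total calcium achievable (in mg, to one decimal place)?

Calcium per kcal: cheddar 2.038, spinach 1.976, strawberries 0.6744, tempeh 0.5968, black beans 0.2754.
Take 3 servings of cheddar: uses 312 kcal, +636.0 mg calcium (running total 636.0 mg).
Take 2 servings of spinach: uses 82 kcal, +162.0 mg calcium (running total 798.0 mg).
Take 3 servings of strawberries: uses 129 kcal, +87.0 mg calcium (running total 885.0 mg).
Take 1 serving of tempeh: uses 186 kcal, +111.0 mg calcium (running total 996.0 mg).
Take 1.014 servings of black beans: uses 210 kcal, +57.8 mg calcium (running total 1053.8 mg).
Filling greedily by calcium-per-kcal is optimal for one linear limit, giving 1053.8 mg.

1053.8 mg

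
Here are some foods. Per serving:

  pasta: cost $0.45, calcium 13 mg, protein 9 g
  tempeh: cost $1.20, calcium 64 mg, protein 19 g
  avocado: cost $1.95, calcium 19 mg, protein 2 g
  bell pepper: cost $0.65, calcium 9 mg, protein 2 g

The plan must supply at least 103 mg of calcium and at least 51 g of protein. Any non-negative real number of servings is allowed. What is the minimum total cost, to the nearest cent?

Minimising a linear cost over {calcium ≥ 103, protein ≥ 51, servings ≥ 0} — the optimum is at a vertex, using one or two foods.
pasta only: max(103/13, 51/9) = 7.923 servings → $3.57.
tempeh only: max(103/64, 51/19) = 2.684 servings → $3.22.
avocado only: max(103/19, 51/2) = 25.5 servings → $49.73.
bell pepper only: max(103/9, 51/2) = 25.5 servings → $16.57.
pasta + tempeh with both tight: 3.973 servings and 0.8024 servings → $2.75.
pasta + avocado with both tight: 5.262 servings and 1.821 servings → $5.92.
pasta + bell pepper with both tight: 4.6 servings and 4.8 servings → $5.19.
tempeh + avocado: the both-tight solution has a negative serving — not a feasible corner.
tempeh + bell pepper: intersection lies outside the first quadrant.
avocado + bell pepper: the both-tight solution has a negative serving — not a feasible corner.
So the least-cost plan costs $2.75.

$2.75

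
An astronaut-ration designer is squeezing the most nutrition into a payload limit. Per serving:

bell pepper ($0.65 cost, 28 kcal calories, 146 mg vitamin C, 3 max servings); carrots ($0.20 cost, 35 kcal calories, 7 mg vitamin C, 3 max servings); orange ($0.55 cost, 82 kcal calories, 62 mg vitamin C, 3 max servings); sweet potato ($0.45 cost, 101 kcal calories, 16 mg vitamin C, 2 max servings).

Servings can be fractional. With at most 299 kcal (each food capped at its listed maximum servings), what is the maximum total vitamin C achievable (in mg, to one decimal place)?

Vitamin C per kcal: bell pepper 5.214, orange 0.7561, carrots 0.2, sweet potato 0.1584.
Take 3 servings of bell pepper: uses 84 kcal, +438.0 mg vitamin C (running total 438.0 mg).
Take 2.622 servings of orange: uses 215 kcal, +162.6 mg vitamin C (running total 600.6 mg).
Filling greedily by vitamin C-per-kcal is optimal for one linear limit, giving 600.6 mg.

600.6 mg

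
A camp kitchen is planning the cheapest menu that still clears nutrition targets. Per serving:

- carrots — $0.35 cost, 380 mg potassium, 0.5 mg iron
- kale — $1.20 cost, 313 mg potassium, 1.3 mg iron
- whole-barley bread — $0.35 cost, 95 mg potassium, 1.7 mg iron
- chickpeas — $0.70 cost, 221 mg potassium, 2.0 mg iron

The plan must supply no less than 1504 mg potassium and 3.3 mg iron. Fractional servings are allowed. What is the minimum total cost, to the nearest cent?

$1.61

Two binding constraints pin down two serving amounts, so the optimal mix uses at most two foods. The candidates are each food alone (scaled to the tighter of potassium/iron) and each pair with both constraints tight.
carrots only: max(1504/380, 3.3/0.5) = 6.6 servings → $2.31.
kale only: max(1504/313, 3.3/1.3) = 4.805 servings → $5.77.
whole-barley bread only: max(1504/95, 3.3/1.7) = 15.83 servings → $5.54.
chickpeas only: max(1504/221, 3.3/2.0) = 6.805 servings → $4.76.
carrots + kale with both tight: 2.733 servings and 1.487 servings → $2.74.
carrots + whole-barley bread with both tight: 3.748 servings and 0.8388 servings → $1.61.
carrots + chickpeas with both tight: 3.508 servings and 0.7729 servings → $1.77.
kale + whole-barley bread: the both-tight solution has a negative serving — not a feasible corner.
kale + chickpeas: intersection lies outside the first quadrant.
whole-barley bread + chickpeas: intersection lies outside the first quadrant.
The minimum over all feasible corners is $1.61.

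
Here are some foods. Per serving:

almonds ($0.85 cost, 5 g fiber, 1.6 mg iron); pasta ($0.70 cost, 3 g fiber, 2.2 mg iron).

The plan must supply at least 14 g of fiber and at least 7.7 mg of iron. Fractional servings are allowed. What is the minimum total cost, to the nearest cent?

$2.87

A basic optimal solution has at most two foods positive. Try each food alone and each pair with both targets met exactly.
almonds only: max(14/5, 7.7/1.6) = 4.812 servings → $4.09.
pasta only: max(14/3, 7.7/2.2) = 4.667 servings → $3.27.
almonds + pasta with both tight: 1.242 servings and 2.597 servings → $2.87.
Cheapest feasible corner: $2.87.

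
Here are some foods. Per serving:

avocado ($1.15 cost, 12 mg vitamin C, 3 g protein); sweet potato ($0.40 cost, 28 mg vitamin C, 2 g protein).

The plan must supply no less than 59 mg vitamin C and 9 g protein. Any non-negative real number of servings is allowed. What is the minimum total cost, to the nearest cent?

At the optimum either one food covers both requirements or two foods hit both targets exactly; no other combination can be cheaper.
avocado only: max(59/12, 9/3) = 4.917 servings → $5.65.
sweet potato only: max(59/28, 9/2) = 4.5 servings → $1.80.
avocado + sweet potato with both tight: 2.233 servings and 1.15 servings → $3.03.
So the least-cost plan costs $1.80.

$1.80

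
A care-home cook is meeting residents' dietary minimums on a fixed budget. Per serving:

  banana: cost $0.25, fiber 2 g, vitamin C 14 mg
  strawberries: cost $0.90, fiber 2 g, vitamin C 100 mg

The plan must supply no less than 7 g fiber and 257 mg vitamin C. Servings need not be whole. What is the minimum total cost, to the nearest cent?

$2.45

An LP optimum is at a vertex; with two nutrient constraints at most two foods are used. Check each candidate.
banana only: max(7/2, 257/14) = 18.36 servings → $4.59.
strawberries only: max(7/2, 257/100) = 3.5 servings → $3.15.
banana + strawberries with both tight: 1.081 servings and 2.419 servings → $2.45.
Cheapest feasible corner: $2.45.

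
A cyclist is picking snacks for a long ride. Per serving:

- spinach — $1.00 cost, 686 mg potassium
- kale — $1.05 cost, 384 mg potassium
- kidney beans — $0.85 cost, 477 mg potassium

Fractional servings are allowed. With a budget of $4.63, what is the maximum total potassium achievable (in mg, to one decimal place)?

3176.2 mg

Potassium per dollar: spinach 686, kidney beans 561.2, kale 365.7.
With no serving limits, spend the whole cost allowance on spinach: $4.63 / $1.00 × 686 mg = 3176.2 mg.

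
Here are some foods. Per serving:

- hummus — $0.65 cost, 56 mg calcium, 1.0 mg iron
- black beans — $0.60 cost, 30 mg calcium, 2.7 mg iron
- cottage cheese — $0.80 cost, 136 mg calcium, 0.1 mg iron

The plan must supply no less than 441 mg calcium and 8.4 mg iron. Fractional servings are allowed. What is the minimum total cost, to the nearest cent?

$3.87

This is a tiny linear program; its minimum lies at a vertex of the feasible set. List the vertices and price them.
hummus only: max(441/56, 8.4/1.0) = 8.4 servings → $5.46.
black beans only: max(441/30, 8.4/2.7) = 14.7 servings → $8.82.
cottage cheese only: max(441/136, 8.4/0.1) = 84 servings → $67.20.
hummus + black beans with both tight: 7.745 servings and 0.2426 servings → $5.18.
hummus + cottage cheese with both targets exact would need a negative amount; discard.
black beans + cottage cheese with both tight: 3.016 servings and 2.577 servings → $3.87.
The minimum over all feasible corners is $3.87.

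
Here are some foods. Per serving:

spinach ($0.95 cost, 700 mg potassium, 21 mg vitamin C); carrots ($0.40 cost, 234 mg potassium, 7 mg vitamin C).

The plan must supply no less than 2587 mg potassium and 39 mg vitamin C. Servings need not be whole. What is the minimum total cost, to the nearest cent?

A basic optimal solution has at most two foods positive. Try each food alone and each pair with both targets met exactly.
spinach only: max(2587/700, 39/21) = 3.696 servings → $3.51.
carrots only: max(2587/234, 39/7) = 11.06 servings → $4.42.
spinach + carrots: the both-tight solution has a negative serving — not a feasible corner.
So the least-cost plan costs $3.51.

$3.51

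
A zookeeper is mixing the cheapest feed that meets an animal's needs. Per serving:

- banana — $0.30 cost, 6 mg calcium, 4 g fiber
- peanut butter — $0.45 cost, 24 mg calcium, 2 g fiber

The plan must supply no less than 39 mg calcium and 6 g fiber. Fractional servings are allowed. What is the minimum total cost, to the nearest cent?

Minimising a linear cost over {calcium ≥ 39, fiber ≥ 6, servings ≥ 0} — the optimum is at a vertex, using one or two foods.
banana only: max(39/6, 6/4) = 6.5 servings → $1.95.
peanut butter only: max(39/24, 6/2) = 3 servings → $1.35.
banana + peanut butter with both tight: 0.7857 servings and 1.429 servings → $0.88.
So the least-cost plan costs $0.88.

$0.88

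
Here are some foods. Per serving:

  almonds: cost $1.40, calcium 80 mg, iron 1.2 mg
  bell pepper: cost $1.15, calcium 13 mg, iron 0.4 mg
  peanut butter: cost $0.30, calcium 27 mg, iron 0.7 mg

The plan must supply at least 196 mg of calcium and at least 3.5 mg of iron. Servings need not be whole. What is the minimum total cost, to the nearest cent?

$2.18

This is a tiny linear program; its minimum lies at a vertex of the feasible set. List the vertices and price them.
almonds only: max(196/80, 3.5/1.2) = 2.917 servings → $4.08.
bell pepper only: max(196/13, 3.5/0.4) = 15.08 servings → $17.34.
peanut butter only: max(196/27, 3.5/0.7) = 7.259 servings → $2.18.
almonds + bell pepper with both tight: 2.006 servings and 2.732 servings → $5.95.
almonds + peanut butter with both tight: 1.809 servings and 1.898 servings → $3.10.
bell pepper + peanut butter with both targets exact would need a negative amount; discard.
The minimum over all feasible corners is $2.18.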